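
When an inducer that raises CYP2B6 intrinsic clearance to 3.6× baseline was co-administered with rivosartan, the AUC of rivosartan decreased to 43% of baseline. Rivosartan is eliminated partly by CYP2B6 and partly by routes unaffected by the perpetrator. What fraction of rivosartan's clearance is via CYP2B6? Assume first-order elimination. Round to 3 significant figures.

Let x = fm,CYP2B6. Because AUC ∝ 1/CL, relative clearance rose to 1/0.430 = 2.326.
Only the CYP2B6 route changed, so 2.326 = x·3.6 + (1 − x), giving x = 0.510.

0.510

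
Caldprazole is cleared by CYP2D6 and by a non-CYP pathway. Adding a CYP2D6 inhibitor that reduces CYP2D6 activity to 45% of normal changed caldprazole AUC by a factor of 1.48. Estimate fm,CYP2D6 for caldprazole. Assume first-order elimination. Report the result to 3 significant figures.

Write x for the fraction cleared via CYP2D6. The observed AUC change means clearance fell to 1/1.48 = 0.6757 of baseline.
Setting x·0.45 + (1 − x) = 0.6757 and solving: x = (0.6757 − 1)/(0.45 − 1) = 0.590.

0.590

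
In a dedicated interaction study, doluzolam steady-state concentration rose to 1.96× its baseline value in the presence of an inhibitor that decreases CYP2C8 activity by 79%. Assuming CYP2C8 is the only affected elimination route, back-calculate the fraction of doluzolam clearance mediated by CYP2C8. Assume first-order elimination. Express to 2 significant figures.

Let x = fm,CYP2C8. Because steady-state concentration ∝ 1/CL, relative clearance fell to 1/1.96 = 0.5102.
Only the CYP2C8 route changed, so 0.5102 = x·0.21 + (1 − x), giving x = 0.62.

0.62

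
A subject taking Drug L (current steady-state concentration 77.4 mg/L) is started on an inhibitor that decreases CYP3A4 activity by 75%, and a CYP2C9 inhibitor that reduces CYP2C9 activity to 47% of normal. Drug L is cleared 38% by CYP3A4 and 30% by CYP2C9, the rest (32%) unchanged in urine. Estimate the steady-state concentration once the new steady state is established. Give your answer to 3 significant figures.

The CYP3A4 pathway (38% of clearance) drops to 0.25× activity: 0.38 × 0.25 = 0.095.
The CYP2C9 pathway (30% of clearance) falls to 0.47× activity: 0.3 × 0.47 = 0.141.
Non-CYP routes (32%) are unchanged.
Relative clearance = 0.095 + 0.141 + 0.32 = 0.556.
Dividing the baseline by the relative clearance: 77.4 / 0.556 = 139 mg/L.

139 mg/L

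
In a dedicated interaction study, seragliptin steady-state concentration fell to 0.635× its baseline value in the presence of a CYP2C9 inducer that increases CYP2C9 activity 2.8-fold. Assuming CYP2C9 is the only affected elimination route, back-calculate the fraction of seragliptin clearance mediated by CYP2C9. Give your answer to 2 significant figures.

0.32

Call the CYP2C9 fraction fm. After the interaction, CL_new/CL_old = fm × 2.8 + (1 − fm).
Steady-state concentration ratio = 1 / (new CL fraction), so new CL fraction = 1 / 0.635 = 1.575.
fm × 2.8 + 1 − fm = 1.575  ⇒  fm × (2.8 − 1) = 0.5748  ⇒  fm = 0.32.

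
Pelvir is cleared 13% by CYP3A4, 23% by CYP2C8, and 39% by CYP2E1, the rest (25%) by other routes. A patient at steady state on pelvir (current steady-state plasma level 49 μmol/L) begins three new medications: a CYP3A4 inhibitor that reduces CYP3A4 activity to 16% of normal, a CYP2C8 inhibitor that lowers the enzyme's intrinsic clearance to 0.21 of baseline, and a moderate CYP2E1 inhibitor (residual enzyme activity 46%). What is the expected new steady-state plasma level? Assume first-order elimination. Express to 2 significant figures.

The CYP3A4 pathway (13% of clearance) is reduced to 0.16× activity: 0.13 × 0.16 = 0.0208.
The CYP2C8 pathway (23% of clearance) is reduced to 0.21× activity: 0.23 × 0.21 = 0.0483.
The CYP2E1 pathway (39% of clearance) falls to 0.46× activity: 0.39 × 0.46 = 0.1794.
The remaining 25% of clearance is unaffected.
New clearance relative to baseline: 0.0208 + 0.0483 + 0.1794 + 0.25 = 0.4985.
Steady-state plasma level ∝ 1/CL: new value = 49 / 0.4985 = 98 μmol/L.

98 μmol/L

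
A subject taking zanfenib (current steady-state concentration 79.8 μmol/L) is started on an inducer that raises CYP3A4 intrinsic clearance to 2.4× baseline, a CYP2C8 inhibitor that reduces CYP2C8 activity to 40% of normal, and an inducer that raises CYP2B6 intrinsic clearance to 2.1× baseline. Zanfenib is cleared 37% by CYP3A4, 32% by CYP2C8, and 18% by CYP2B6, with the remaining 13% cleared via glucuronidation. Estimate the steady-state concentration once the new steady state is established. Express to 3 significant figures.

The CYP3A4 pathway (37% of clearance) is boosted to 2.4× activity: 0.37 × 2.4 = 0.888.
The CYP2C8 pathway (32% of clearance) is reduced to 0.4× activity: 0.32 × 0.4 = 0.128.
The CYP2B6 pathway (18% of clearance) increases to 2.1× activity: 0.18 × 2.1 = 0.378.
The remaining 13% of clearance is unaffected.
CL_new/CL_old = 0.888 + 0.128 + 0.378 + 0.13 = 1.524.
New steady-state concentration = 79.8 / 1.524 = 52.4 μmol/L (concentration scales inversely with clearance).

52.4 μmol/L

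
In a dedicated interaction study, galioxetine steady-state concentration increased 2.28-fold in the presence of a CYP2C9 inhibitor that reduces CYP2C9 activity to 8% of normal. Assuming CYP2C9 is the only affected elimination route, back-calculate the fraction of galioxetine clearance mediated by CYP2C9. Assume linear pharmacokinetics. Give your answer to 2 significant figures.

0.61

Write x for the fraction cleared via CYP2C9. The observed steady-state concentration change means clearance fell to 1/2.28 = 0.4386 of baseline.
Only the CYP2C9 route changed, so 0.4386 = x·0.08 + (1 − x), giving x = 0.61.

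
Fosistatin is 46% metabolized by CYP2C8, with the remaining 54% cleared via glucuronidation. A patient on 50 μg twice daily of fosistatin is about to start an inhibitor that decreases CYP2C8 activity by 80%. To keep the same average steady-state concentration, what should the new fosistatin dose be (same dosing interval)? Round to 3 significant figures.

CYP2C8: 0.46 × 0.2 = 0.092
Other: 0.54 (unchanged)
Relative clearance = 0.092 + 0.54 = 0.632.
Css,avg = (dose rate)/CL, so holding Css fixed requires dose ∝ CL: 50 × 0.632 = 31.6 μg.

31.6 μg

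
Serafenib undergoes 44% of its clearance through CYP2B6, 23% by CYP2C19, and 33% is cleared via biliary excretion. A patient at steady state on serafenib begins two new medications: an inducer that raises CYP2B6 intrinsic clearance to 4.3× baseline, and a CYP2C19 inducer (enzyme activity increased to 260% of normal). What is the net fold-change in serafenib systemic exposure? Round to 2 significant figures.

The CYP2B6 pathway (44% of clearance) rises to 4.3× activity: 0.44 × 4.3 = 1.892.
The CYP2C19 pathway (23% of clearance) is boosted to 2.6× activity: 0.23 × 2.6 = 0.598.
The remaining 33% of clearance is unaffected.
New clearance relative to baseline: 1.892 + 0.598 + 0.33 = 2.82.
Because systemic exposure varies inversely with clearance, the combined effect is 1 / 2.82 = 0.35.

0.35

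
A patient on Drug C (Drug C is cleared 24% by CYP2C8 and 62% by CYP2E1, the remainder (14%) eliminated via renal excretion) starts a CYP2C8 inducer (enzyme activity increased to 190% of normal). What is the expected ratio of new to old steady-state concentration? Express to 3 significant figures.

0.822

CYP2C8: 0.24 × 1.9 = 0.456
CYP2E1: 0.62 (unchanged)
Other: 0.14 (unchanged)
New clearance relative to baseline: 0.456 + 0.62 + 0.14 = 1.216.
Since steady-state concentration ∝ 1/CL, the ratio is 1 / 1.216 = 0.822.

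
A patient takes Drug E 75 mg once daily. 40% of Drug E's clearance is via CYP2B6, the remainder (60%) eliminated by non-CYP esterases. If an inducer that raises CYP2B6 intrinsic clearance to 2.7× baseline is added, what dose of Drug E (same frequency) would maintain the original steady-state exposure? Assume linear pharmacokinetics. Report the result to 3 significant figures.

126 mg

The CYP2B6 pathway (40% of clearance) is boosted to 2.7× activity: 0.4 × 2.7 = 1.08.
Non-CYP routes (60%) are unchanged.
CL_new/CL_old = 1.08 + 0.6 = 1.68.
Exposure is unchanged when dose changes in proportion to clearance. New dose = 75 mg × 1.68 = 126 mg.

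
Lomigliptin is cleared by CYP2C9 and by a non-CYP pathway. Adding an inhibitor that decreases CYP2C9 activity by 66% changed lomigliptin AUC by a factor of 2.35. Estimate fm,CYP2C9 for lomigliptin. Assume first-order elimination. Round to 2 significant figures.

0.87

CL'/CL = 1 / 2.35 = 0.4255
0.34·fm + (1 − fm) = 0.4255
fm = (0.4255 − 1) / (0.34 − 1) = 0.87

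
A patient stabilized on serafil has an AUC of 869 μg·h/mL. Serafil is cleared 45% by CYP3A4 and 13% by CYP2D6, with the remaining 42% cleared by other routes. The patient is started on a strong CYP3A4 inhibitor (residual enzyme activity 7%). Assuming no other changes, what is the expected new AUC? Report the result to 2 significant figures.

CYP3A4: 0.45 × 0.07 = 0.0315
CYP2D6: 0.13 (unchanged)
Other: 0.42 (unchanged)
New clearance relative to baseline: 0.0315 + 0.13 + 0.42 = 0.5815.
AUC ∝ 1/CL, so new value = 869 / 0.5815 = 1.5 × 10³ μg·h/mL.

1.5 × 10³ μg·h/mL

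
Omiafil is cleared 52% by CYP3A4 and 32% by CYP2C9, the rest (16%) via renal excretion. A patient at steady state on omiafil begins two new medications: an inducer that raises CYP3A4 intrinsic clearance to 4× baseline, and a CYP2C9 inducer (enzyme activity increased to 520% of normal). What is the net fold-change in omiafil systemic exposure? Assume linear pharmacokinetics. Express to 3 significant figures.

The CYP3A4 pathway (52% of clearance) increases to 4× activity: 0.52 × 4 = 2.08.
The CYP2C9 pathway (32% of clearance) increases to 5.2× activity: 0.32 × 5.2 = 1.664.
Non-CYP routes (16%) are unchanged.
CL_new/CL_old = 2.08 + 1.664 + 0.16 = 3.904.
Because systemic exposure varies inversely with clearance, the combined effect is 1 / 3.904 = 0.256.

0.256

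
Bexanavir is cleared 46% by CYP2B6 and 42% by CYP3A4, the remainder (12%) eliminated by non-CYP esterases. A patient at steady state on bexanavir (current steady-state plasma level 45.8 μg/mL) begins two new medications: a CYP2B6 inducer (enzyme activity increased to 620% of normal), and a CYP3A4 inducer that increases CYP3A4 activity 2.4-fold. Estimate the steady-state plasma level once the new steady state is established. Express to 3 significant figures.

The CYP2B6 pathway (46% of clearance) rises to 6.2× activity: 0.46 × 6.2 = 2.852.
The CYP3A4 pathway (42% of clearance) is boosted to 2.4× activity: 0.42 × 2.4 = 1.008.
Non-CYP routes (12%) are unchanged.
Relative clearance = 2.852 + 1.008 + 0.12 = 3.98.
Steady-state plasma level ∝ 1/CL: new value = 45.8 / 3.98 = 11.5 μg/mL.

11.5 μg/mL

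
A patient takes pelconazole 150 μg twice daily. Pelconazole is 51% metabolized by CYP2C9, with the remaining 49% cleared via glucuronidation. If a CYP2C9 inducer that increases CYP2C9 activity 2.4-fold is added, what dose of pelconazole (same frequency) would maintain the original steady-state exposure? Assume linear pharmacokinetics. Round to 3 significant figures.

257 μg

The CYP2C9 pathway (51% of clearance) is boosted to 2.4× activity: 0.51 × 2.4 = 1.224.
The remaining 49% of clearance is unaffected.
CL_new/CL_old = 1.224 + 0.49 = 1.714.
To maintain the same steady-state level, dose must scale with clearance: new dose = 150 × 1.714 = 257 μg.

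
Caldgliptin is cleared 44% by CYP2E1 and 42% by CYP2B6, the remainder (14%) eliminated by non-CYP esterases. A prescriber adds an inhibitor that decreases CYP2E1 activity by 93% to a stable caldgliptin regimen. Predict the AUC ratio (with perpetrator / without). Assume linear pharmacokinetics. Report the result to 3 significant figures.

CYP2E1: 0.44 × 0.07 = 0.0308
CYP2B6: 0.42 (unchanged)
Other: 0.14 (unchanged)
CL_new/CL_old = 0.0308 + 0.42 + 0.14 = 0.5908.
AUC is inversely proportional to clearance, so the fold-change is 1 / 0.5908 = 1.69.

1.69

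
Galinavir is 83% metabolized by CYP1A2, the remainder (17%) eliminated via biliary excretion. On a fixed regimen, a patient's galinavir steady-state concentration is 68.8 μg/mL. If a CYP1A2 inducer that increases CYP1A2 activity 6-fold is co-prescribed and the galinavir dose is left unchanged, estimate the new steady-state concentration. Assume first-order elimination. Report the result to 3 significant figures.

13.4 μg/mL

CYP1A2: 0.83 × 6 = 4.98
Other: 0.17 (unchanged)
New clearance relative to baseline: 4.98 + 0.17 = 5.15.
New steady-state concentration = baseline ÷ relative clearance = 68.8 / 5.15 = 13.4 μg/mL.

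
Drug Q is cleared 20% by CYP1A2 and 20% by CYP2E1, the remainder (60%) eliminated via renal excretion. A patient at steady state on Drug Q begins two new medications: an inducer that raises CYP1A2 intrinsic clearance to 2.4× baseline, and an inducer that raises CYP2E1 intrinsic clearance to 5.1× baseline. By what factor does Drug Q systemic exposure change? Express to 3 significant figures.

CYP1A2: 0.2 × 2.4 = 0.48
CYP2E1: 0.2 × 5.1 = 1.02
Other: 0.6 (unchanged)
CL_new/CL_old = 0.48 + 1.02 + 0.6 = 2.1.
Systemic exposure ∝ 1/CL: fold-change = 1 / 2.1 = 0.476.

0.476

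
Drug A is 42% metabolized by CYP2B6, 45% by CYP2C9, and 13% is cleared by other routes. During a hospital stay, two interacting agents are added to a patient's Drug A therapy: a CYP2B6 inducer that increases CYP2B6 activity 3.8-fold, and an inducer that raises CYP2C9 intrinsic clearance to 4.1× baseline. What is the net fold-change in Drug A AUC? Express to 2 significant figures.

The CYP2B6 pathway (42% of clearance) rises to 3.8× activity: 0.42 × 3.8 = 1.596.
The CYP2C9 pathway (45% of clearance) rises to 4.1× activity: 0.45 × 4.1 = 1.845.
The remaining 13% of clearance is unaffected.
Relative clearance = 1.596 + 1.845 + 0.13 = 3.571.
Because AUC varies inversely with clearance, the combined effect is 1 / 3.571 = 0.28.

0.28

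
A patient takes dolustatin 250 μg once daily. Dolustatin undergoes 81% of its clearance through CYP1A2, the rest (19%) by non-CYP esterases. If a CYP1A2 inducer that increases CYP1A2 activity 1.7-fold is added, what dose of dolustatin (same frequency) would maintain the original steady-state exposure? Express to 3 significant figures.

392 μg

CYP1A2: 0.81 × 1.7 = 1.377
Other: 0.19 (unchanged)
CL_new/CL_old = 1.377 + 0.19 = 1.567.
Exposure is unchanged when dose changes in proportion to clearance. New dose = 250 μg × 1.567 = 392 μg.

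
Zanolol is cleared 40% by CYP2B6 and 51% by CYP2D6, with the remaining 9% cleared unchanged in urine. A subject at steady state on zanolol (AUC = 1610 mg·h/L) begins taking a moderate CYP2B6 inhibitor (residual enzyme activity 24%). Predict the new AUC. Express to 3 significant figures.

CYP2B6: 0.4 × 0.24 = 0.096
CYP2D6: 0.51 (unchanged)
Other: 0.09 (unchanged)
CL_new/CL_old = 0.096 + 0.51 + 0.09 = 0.696.
New AUC = baseline ÷ relative clearance = 1610 / 0.696 = 2.31 × 10³ mg·h/L.

2.31 × 10³ mg·h/L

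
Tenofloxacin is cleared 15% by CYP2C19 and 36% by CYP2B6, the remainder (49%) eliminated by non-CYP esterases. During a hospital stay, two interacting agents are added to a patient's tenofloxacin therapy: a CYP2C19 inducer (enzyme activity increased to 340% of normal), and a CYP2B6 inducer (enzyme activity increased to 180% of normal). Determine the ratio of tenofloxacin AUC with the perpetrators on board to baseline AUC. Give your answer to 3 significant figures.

0.607

The CYP2C19 pathway (15% of clearance) is boosted to 3.4× activity: 0.15 × 3.4 = 0.51.
The CYP2B6 pathway (36% of clearance) increases to 1.8× activity: 0.36 × 1.8 = 0.648.
The remaining 49% of clearance is unaffected.
Relative clearance = 0.51 + 0.648 + 0.49 = 1.648.
Net AUC ratio = 1 / 1.648 = 0.607.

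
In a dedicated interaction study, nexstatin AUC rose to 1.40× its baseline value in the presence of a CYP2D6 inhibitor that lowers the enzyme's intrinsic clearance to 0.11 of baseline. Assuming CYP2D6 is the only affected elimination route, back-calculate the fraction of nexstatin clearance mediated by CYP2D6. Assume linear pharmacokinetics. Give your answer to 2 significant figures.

Write x for the fraction cleared via CYP2D6. The observed AUC change means clearance fell to 1/1.40 = 0.7143 of baseline.
Setting x·0.11 + (1 − x) = 0.7143 and solving: x = (0.7143 − 1)/(0.11 − 1) = 0.32.

0.32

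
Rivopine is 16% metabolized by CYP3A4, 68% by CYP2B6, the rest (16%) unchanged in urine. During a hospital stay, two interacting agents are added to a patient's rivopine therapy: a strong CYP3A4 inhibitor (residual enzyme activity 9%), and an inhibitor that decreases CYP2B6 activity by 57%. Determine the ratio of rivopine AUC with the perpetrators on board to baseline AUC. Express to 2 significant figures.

2.1

The CYP3A4 pathway (16% of clearance) is reduced to 0.09× activity: 0.16 × 0.09 = 0.0144.
The CYP2B6 pathway (68% of clearance) falls to 0.43× activity: 0.68 × 0.43 = 0.2924.
The remaining 16% of clearance is unaffected.
New clearance relative to baseline: 0.0144 + 0.2924 + 0.16 = 0.4668.
AUC ∝ 1/CL: fold-change = 1 / 0.4668 = 2.1.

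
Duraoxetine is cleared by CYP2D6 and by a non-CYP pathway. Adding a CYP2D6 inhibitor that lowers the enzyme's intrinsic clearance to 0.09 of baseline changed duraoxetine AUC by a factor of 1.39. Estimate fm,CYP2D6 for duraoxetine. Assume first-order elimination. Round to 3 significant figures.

0.308

Let fm be the CYP2D6 fraction. New clearance relative to baseline = fm × 0.09 + (1 − fm).
AUC ratio = 1 / (new CL fraction), so new CL fraction = 1 / 1.39 = 0.7194.
fm × 0.09 + 1 − fm = 0.7194  ⇒  fm × (0.09 − 1) = −0.2806  ⇒  fm = 0.308.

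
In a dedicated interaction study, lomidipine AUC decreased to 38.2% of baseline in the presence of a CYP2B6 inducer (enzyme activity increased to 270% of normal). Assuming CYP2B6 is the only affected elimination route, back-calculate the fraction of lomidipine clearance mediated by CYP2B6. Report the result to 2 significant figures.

Let fm be the CYP2B6 fraction. New clearance relative to baseline = fm × 2.7 + (1 − fm).
AUC ratio = 1 / (new CL fraction), so new CL fraction = 1 / 0.382 = 2.618.
fm × 2.7 + 1 − fm = 2.618  ⇒  fm × (2.7 − 1) = 1.618  ⇒  fm = 0.95.

0.95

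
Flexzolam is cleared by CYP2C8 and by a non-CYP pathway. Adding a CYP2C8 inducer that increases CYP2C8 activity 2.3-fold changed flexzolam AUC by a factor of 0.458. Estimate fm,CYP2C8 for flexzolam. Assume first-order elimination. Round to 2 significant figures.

0.91

Let x = fm,CYP2C8. Because AUC ∝ 1/CL, relative clearance rose to 1/0.458 = 2.183.
Setting x·2.3 + (1 − x) = 2.183 and solving: x = (2.183 − 1)/(2.3 − 1) = 0.91.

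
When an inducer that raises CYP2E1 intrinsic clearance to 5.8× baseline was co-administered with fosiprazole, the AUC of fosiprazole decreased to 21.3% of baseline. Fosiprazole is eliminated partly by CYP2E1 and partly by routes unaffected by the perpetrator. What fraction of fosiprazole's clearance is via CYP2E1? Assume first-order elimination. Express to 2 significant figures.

CL'/CL = 1 / 0.213 = 4.695
5.8·fm + (1 − fm) = 4.695
fm = (4.695 − 1) / (5.8 − 1) = 0.77

0.77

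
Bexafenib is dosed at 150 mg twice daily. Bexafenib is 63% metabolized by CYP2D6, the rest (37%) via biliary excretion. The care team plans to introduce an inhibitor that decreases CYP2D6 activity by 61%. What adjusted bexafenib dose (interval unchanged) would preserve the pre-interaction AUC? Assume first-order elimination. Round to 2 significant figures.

The CYP2D6 pathway (63% of clearance) drops to 0.39× activity: 0.63 × 0.39 = 0.2457.
The remaining 37% of clearance is unaffected.
CL_new/CL_old = 0.2457 + 0.37 = 0.6157.
Css,avg = (dose rate)/CL, so holding Css fixed requires dose ∝ CL: 150 × 0.6157 = 92 mg.

92 mg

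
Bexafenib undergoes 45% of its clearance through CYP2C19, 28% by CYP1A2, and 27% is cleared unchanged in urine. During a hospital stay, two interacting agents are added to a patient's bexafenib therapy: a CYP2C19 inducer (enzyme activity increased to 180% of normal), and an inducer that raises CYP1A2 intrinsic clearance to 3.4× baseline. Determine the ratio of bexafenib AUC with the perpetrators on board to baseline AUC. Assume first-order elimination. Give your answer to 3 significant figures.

The CYP2C19 pathway (45% of clearance) is boosted to 1.8× activity: 0.45 × 1.8 = 0.81.
The CYP1A2 pathway (28% of clearance) rises to 3.4× activity: 0.28 × 3.4 = 0.952.
Non-CYP routes (27%) are unchanged.
Relative clearance = 0.81 + 0.952 + 0.27 = 2.032.
Because AUC varies inversely with clearance, the combined effect is 1 / 2.032 = 0.492.

0.492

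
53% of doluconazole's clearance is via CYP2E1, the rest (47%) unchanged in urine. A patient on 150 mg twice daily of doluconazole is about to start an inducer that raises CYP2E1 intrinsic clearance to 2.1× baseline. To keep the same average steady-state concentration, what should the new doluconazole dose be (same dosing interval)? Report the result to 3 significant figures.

The CYP2E1 pathway (53% of clearance) rises to 2.1× activity: 0.53 × 2.1 = 1.113.
The remaining 47% of clearance is unaffected.
CL_new/CL_old = 1.113 + 0.47 = 1.583.
Exposure is unchanged when dose changes in proportion to clearance. New dose = 150 mg × 1.583 = 237 mg.

237 mg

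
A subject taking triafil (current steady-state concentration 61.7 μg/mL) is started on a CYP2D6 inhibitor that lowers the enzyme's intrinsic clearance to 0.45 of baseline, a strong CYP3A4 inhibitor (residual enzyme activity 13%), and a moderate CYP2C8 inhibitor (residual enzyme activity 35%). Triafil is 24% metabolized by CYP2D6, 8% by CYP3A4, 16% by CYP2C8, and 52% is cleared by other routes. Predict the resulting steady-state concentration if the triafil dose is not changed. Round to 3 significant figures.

88.9 μg/mL

CYP2D6: 0.24 × 0.45 = 0.108
CYP3A4: 0.08 × 0.13 = 0.0104
CYP2C8: 0.16 × 0.35 = 0.056
Other: 0.52 (unchanged)
CL_new/CL_old = 0.108 + 0.0104 + 0.056 + 0.52 = 0.6944.
Steady-state concentration ∝ 1/CL: new value = 61.7 / 0.6944 = 88.9 μg/mL.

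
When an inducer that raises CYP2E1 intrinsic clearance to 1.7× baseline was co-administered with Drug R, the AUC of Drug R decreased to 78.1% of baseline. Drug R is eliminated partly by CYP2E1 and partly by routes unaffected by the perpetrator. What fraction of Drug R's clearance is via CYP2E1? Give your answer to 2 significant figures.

0.40

Write x for the fraction cleared via CYP2E1. The observed AUC change means clearance rose to 1/0.781 = 1.28 of baseline.
Setting x·1.7 + (1 − x) = 1.28 and solving: x = (1.28 − 1)/(1.7 − 1) = 0.40.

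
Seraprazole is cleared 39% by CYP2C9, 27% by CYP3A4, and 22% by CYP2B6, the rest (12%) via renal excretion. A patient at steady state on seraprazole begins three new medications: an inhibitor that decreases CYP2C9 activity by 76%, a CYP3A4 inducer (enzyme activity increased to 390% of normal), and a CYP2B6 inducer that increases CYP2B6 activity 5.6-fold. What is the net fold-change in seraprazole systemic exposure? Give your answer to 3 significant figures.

0.400

The CYP2C9 pathway (39% of clearance) is reduced to 0.24× activity: 0.39 × 0.24 = 0.0936.
The CYP3A4 pathway (27% of clearance) rises to 3.9× activity: 0.27 × 3.9 = 1.053.
The CYP2B6 pathway (22% of clearance) increases to 5.6× activity: 0.22 × 5.6 = 1.232.
Non-CYP routes (12%) are unchanged.
Relative clearance = 0.0936 + 1.053 + 1.232 + 0.12 = 2.4986.
Systemic exposure ∝ 1/CL: fold-change = 1 / 2.4986 = 0.400.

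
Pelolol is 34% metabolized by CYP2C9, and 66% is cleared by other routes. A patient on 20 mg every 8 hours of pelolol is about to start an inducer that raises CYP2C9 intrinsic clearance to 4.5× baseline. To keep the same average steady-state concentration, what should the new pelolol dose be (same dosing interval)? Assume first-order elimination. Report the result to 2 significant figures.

The CYP2C9 pathway (34% of clearance) rises to 4.5× activity: 0.34 × 4.5 = 1.53.
The remaining 66% of clearance is unaffected.
CL_new/CL_old = 1.53 + 0.66 = 2.19.
Exposure is unchanged when dose changes in proportion to clearance. New dose = 20 mg × 2.19 = 44 mg.

44 mg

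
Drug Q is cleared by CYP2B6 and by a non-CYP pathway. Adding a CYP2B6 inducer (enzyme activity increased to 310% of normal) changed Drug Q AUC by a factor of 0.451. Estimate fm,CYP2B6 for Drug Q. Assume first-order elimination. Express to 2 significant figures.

0.58

Write x for the fraction cleared via CYP2B6. The observed AUC change means clearance rose to 1/0.451 = 2.217 of baseline.
Only the CYP2B6 route changed, so 2.217 = x·3.1 + (1 − x), giving x = 0.58.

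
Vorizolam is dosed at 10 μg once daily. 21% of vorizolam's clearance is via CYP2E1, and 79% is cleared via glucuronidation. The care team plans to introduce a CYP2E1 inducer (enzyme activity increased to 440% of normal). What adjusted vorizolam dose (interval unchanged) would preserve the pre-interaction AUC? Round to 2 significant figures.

17 μg

The CYP2E1 pathway (21% of clearance) rises to 4.4× activity: 0.21 × 4.4 = 0.924.
Non-CYP routes (79%) are unchanged.
New clearance relative to baseline: 0.924 + 0.79 = 1.714.
Css,avg = (dose rate)/CL, so holding Css fixed requires dose ∝ CL: 10 × 1.714 = 17 μg.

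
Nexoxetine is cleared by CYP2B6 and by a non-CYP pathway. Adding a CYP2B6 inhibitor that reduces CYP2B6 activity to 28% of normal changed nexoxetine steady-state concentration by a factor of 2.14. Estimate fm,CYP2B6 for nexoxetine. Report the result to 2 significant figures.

0.74

Let fm be the CYP2B6 fraction. New clearance relative to baseline = fm × 0.28 + (1 − fm).
Steady-state concentration ratio = 1 / (new CL fraction), so new CL fraction = 1 / 2.14 = 0.4673.
fm × 0.28 + 1 − fm = 0.4673  ⇒  fm × (0.28 − 1) = −0.5327  ⇒  fm = 0.74.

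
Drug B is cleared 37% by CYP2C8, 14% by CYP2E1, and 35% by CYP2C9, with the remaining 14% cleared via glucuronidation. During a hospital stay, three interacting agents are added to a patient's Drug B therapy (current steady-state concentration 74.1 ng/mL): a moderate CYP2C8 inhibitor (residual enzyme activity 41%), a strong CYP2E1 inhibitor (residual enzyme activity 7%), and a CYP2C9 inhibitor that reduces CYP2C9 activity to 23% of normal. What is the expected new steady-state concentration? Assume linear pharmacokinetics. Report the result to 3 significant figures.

CYP2C8: 0.37 × 0.41 = 0.1517
CYP2E1: 0.14 × 0.07 = 0.0098
CYP2C9: 0.35 × 0.23 = 0.0805
Other: 0.14 (unchanged)
Relative clearance = 0.1517 + 0.0098 + 0.0805 + 0.14 = 0.382.
New steady-state concentration = 74.1 / 0.382 = 194 ng/mL (concentration scales inversely with clearance).

194 ng/mL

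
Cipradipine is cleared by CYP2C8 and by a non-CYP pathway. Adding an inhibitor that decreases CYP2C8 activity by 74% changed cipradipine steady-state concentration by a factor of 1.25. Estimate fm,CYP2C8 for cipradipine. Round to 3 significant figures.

0.270

Let x = fm,CYP2C8. Because steady-state concentration ∝ 1/CL, relative clearance fell to 1/1.25 = 0.8.
Setting x·0.26 + (1 − x) = 0.8 and solving: x = (0.8 − 1)/(0.26 − 1) = 0.270.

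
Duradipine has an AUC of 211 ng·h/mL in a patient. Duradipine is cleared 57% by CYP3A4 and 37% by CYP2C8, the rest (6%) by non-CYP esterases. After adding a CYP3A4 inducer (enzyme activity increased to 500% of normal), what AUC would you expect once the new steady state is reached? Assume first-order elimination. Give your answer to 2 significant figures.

64 ng·h/mL

The CYP3A4 pathway (57% of clearance) rises to 5× activity: 0.57 × 5 = 2.85.
CYP2C8 (37%) and the residual 6% are unaffected.
CL_new/CL_old = 2.85 + 0.37 + 0.06 = 3.28.
New AUC = baseline ÷ relative clearance = 211 / 3.28 = 64 ng·h/mL.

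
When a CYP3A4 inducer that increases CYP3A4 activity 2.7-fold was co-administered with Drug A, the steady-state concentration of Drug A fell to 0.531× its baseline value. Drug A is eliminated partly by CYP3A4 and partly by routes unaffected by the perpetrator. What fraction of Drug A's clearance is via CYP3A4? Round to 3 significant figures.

0.520

Let x = fm,CYP3A4. Because steady-state concentration ∝ 1/CL, relative clearance rose to 1/0.531 = 1.883.
Setting x·2.7 + (1 − x) = 1.883 and solving: x = (1.883 − 1)/(2.7 − 1) = 0.520.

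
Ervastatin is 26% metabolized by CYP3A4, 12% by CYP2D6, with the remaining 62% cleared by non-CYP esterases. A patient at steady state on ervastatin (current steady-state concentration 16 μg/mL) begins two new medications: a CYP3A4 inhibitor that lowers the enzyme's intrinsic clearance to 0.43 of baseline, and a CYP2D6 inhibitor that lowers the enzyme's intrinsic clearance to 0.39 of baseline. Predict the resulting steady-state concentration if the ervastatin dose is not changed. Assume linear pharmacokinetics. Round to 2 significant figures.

21 μg/mL

The CYP3A4 pathway (26% of clearance) drops to 0.43× activity: 0.26 × 0.43 = 0.1118.
The CYP2D6 pathway (12% of clearance) is reduced to 0.39× activity: 0.12 × 0.39 = 0.0468.
The remaining 62% of clearance is unaffected.
CL_new/CL_old = 0.1118 + 0.0468 + 0.62 = 0.7786.
Steady-state concentration ∝ 1/CL: new value = 16 / 0.7786 = 21 μg/mL.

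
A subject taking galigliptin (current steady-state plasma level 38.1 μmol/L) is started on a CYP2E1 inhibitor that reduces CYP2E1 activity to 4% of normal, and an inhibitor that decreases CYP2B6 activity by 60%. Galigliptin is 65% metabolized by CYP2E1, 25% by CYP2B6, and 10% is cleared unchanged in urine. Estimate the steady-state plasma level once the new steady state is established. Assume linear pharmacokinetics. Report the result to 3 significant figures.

CYP2E1: 0.65 × 0.04 = 0.026
CYP2B6: 0.25 × 0.4 = 0.1
Other: 0.1 (unchanged)
CL_new/CL_old = 0.026 + 0.1 + 0.1 = 0.226.
New steady-state plasma level = 38.1 / 0.226 = 169 μmol/L (concentration scales inversely with clearance).

169 μmol/L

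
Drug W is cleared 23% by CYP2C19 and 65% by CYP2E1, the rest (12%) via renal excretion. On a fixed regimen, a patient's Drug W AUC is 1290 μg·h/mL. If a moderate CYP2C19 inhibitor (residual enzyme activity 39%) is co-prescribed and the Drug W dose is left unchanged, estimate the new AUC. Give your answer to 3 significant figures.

1.50 × 10³ μg·h/mL

The CYP2C19 pathway (23% of clearance) drops to 0.39× activity: 0.23 × 0.39 = 0.0897.
CYP2E1 (65%) and the residual 12% are unaffected.
CL_new/CL_old = 0.0897 + 0.65 + 0.12 = 0.8597.
With dosing unchanged, AUC scales as 1/CL: 1290 / 0.8597 = 1.50 × 10³ μg·h/mL.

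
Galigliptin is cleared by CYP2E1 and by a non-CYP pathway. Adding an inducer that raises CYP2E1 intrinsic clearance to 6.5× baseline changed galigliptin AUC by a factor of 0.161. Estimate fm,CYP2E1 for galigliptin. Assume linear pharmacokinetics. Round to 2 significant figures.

CL'/CL = 1 / 0.161 = 6.211
6.5·fm + (1 − fm) = 6.211
fm = (6.211 − 1) / (6.5 − 1) = 0.95

0.95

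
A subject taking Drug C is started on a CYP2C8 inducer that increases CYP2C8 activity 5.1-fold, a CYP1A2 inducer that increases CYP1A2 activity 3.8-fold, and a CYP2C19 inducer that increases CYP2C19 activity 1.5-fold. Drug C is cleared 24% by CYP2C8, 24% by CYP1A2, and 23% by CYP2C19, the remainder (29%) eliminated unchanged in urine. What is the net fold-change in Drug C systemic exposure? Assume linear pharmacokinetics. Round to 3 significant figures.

0.361

The CYP2C8 pathway (24% of clearance) is boosted to 5.1× activity: 0.24 × 5.1 = 1.224.
The CYP1A2 pathway (24% of clearance) rises to 3.8× activity: 0.24 × 3.8 = 0.912.
The CYP2C19 pathway (23% of clearance) is boosted to 1.5× activity: 0.23 × 1.5 = 0.345.
Non-CYP routes (29%) are unchanged.
Relative clearance = 1.224 + 0.912 + 0.345 + 0.29 = 2.771.
Systemic exposure ∝ 1/CL: fold-change = 1 / 2.771 = 0.361.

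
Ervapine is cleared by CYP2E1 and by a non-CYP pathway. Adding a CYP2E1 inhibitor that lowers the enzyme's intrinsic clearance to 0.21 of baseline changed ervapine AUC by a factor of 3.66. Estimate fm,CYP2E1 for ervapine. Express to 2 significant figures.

0.92

CL'/CL = 1 / 3.66 = 0.2732
0.21·fm + (1 − fm) = 0.2732
fm = (0.2732 − 1) / (0.21 − 1) = 0.92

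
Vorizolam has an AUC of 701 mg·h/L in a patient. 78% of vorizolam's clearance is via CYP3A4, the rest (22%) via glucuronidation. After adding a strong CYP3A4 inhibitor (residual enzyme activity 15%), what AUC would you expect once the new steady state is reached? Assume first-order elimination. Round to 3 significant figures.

2.08 × 10³ mg·h/L

The CYP3A4 pathway (78% of clearance) falls to 0.15× activity: 0.78 × 0.15 = 0.117.
Non-CYP routes (22%) are unchanged.
New clearance relative to baseline: 0.117 + 0.22 = 0.337.
With dosing unchanged, AUC scales as 1/CL: 701 / 0.337 = 2.08 × 10³ mg·h/L.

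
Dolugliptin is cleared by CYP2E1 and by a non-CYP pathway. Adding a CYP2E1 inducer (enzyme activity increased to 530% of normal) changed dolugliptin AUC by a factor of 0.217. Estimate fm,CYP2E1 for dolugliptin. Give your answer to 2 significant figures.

0.84

CL'/CL = 1 / 0.217 = 4.608
5.3·fm + (1 − fm) = 4.608
fm = (4.608 − 1) / (5.3 − 1) = 0.84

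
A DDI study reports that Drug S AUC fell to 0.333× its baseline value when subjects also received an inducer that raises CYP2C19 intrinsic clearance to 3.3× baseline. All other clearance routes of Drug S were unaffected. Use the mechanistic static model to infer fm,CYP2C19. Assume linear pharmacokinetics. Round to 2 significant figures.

0.87

Let fm be the CYP2C19 fraction. New clearance relative to baseline = fm × 3.3 + (1 − fm).
AUC ratio = 1 / (new CL fraction), so new CL fraction = 1 / 0.333 = 3.003.
fm × 3.3 + 1 − fm = 3.003  ⇒  fm × (3.3 − 1) = 2.003  ⇒  fm = 0.87.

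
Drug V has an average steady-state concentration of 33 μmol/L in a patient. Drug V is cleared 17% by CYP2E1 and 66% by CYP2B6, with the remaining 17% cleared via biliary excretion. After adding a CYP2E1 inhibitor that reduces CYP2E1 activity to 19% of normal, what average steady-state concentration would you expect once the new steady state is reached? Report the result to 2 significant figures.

CYP2E1: 0.17 × 0.19 = 0.0323
CYP2B6: 0.66 (unchanged)
Other: 0.17 (unchanged)
New clearance relative to baseline: 0.0323 + 0.66 + 0.17 = 0.8623.
With dosing unchanged, average steady-state concentration scales as 1/CL: 33 / 0.8623 = 38 μmol/L.

38 μmol/L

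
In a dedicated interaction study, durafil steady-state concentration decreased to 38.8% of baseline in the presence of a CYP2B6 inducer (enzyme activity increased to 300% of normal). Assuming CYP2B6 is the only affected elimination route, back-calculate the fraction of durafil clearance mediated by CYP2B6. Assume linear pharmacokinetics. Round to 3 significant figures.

CL'/CL = 1 / 0.388 = 2.577
3·fm + (1 − fm) = 2.577
fm = (2.577 − 1) / (3 − 1) = 0.789

0.789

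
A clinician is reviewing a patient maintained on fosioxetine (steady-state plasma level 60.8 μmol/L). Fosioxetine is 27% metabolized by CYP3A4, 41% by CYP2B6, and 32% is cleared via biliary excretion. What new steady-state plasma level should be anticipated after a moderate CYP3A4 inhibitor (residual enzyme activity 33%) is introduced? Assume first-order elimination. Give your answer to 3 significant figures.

74.2 μmol/L

The CYP3A4 pathway (27% of clearance) is reduced to 0.33× activity: 0.27 × 0.33 = 0.0891.
CYP2B6 (41%) and the residual 32% are unaffected.
New clearance relative to baseline: 0.0891 + 0.41 + 0.32 = 0.8191.
With dosing unchanged, steady-state plasma level scales as 1/CL: 60.8 / 0.8191 = 74.2 μmol/L.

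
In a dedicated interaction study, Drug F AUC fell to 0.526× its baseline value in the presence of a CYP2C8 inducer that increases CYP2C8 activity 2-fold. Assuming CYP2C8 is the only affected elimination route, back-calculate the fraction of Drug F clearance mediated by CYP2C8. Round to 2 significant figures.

0.90

CL'/CL = 1 / 0.526 = 1.901
2·fm + (1 − fm) = 1.901
fm = (1.901 − 1) / (2 − 1) = 0.90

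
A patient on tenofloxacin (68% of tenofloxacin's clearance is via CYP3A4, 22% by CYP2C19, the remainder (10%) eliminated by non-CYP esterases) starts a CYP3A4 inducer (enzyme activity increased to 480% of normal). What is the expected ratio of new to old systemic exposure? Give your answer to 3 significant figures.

The CYP3A4 pathway (68% of clearance) is boosted to 4.8× activity: 0.68 × 4.8 = 3.264.
CYP2C19 (22%) and the residual 10% are unaffected.
CL_new/CL_old = 3.264 + 0.22 + 0.1 = 3.584.
Since systemic exposure ∝ 1/CL, the ratio is 1 / 3.584 = 0.279.

0.279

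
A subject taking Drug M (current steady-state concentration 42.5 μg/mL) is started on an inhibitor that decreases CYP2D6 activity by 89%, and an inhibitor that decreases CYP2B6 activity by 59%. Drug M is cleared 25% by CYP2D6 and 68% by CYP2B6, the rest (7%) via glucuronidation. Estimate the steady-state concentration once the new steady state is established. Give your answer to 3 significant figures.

The CYP2D6 pathway (25% of clearance) falls to 0.11× activity: 0.25 × 0.11 = 0.0275.
The CYP2B6 pathway (68% of clearance) is reduced to 0.41× activity: 0.68 × 0.41 = 0.2788.
Non-CYP routes (7%) are unchanged.
Relative clearance = 0.0275 + 0.2788 + 0.07 = 0.3763.
Dividing the baseline by the relative clearance: 42.5 / 0.3763 = 113 μg/mL.

113 μg/mL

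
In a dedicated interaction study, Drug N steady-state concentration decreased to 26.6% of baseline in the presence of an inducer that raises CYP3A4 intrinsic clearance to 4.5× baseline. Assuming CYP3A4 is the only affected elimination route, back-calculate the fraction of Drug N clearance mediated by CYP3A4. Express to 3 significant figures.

0.788

Let x = fm,CYP3A4. Because steady-state concentration ∝ 1/CL, relative clearance rose to 1/0.266 = 3.759.
Setting x·4.5 + (1 − x) = 3.759 and solving: x = (3.759 − 1)/(4.5 − 1) = 0.788.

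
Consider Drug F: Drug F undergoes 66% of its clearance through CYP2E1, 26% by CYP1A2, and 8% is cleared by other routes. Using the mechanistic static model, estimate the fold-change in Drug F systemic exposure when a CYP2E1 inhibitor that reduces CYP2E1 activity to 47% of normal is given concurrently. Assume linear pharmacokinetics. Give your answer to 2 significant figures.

1.5

The CYP2E1 pathway (66% of clearance) drops to 0.47× activity: 0.66 × 0.47 = 0.3102.
CYP1A2 (26%) and the residual 8% are unaffected.
CL_new/CL_old = 0.3102 + 0.26 + 0.08 = 0.6502.
Systemic exposure is inversely proportional to clearance, so the fold-change is 1 / 0.6502 = 1.5.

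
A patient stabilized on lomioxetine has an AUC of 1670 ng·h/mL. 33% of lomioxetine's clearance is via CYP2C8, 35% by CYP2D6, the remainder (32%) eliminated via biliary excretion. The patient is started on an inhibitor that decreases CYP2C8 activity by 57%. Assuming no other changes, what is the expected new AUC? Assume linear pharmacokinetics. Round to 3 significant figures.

2.06 × 10³ ng·h/mL

CYP2C8: 0.33 × 0.43 = 0.1419
CYP2D6: 0.35 (unchanged)
Other: 0.32 (unchanged)
Relative clearance = 0.1419 + 0.35 + 0.32 = 0.8119.
New AUC = baseline ÷ relative clearance = 1670 / 0.8119 = 2.06 × 10³ ng·h/mL.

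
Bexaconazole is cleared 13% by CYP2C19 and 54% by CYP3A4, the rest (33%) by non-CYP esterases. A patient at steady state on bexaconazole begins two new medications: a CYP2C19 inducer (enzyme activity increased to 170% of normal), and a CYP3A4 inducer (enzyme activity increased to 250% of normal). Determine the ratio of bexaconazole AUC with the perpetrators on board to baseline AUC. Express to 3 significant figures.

CYP2C19: 0.13 × 1.7 = 0.221
CYP3A4: 0.54 × 2.5 = 1.35
Other: 0.33 (unchanged)
New clearance relative to baseline: 0.221 + 1.35 + 0.33 = 1.901.
Net AUC ratio = 1 / 1.901 = 0.526.

0.526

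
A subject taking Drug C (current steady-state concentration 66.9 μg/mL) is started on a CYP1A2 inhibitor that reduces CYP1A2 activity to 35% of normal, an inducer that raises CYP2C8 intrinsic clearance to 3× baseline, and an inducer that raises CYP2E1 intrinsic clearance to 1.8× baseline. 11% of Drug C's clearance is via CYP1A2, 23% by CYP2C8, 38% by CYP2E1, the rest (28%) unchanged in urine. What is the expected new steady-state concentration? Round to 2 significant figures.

40 μg/mL

The CYP1A2 pathway (11% of clearance) is reduced to 0.35× activity: 0.11 × 0.35 = 0.0385.
The CYP2C8 pathway (23% of clearance) increases to 3× activity: 0.23 × 3 = 0.69.
The CYP2E1 pathway (38% of clearance) rises to 1.8× activity: 0.38 × 1.8 = 0.684.
The remaining 28% of clearance is unaffected.
CL_new/CL_old = 0.0385 + 0.69 + 0.684 + 0.28 = 1.6925.
Dividing the baseline by the relative clearance: 66.9 / 1.6925 = 40 μg/mL.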